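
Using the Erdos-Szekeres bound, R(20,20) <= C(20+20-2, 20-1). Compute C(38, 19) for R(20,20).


R(20,20) <= C(20+20-2, 20-1) = C(38, 19)
C(38, 19) = 38! / (19! * 19!)
= 35345263800

35345263800


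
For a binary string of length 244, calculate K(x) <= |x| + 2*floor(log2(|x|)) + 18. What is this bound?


floor(log2(244)) = 7
2 * 7 = 14
K(x) <= 244 + 14 + 18 = 276

276


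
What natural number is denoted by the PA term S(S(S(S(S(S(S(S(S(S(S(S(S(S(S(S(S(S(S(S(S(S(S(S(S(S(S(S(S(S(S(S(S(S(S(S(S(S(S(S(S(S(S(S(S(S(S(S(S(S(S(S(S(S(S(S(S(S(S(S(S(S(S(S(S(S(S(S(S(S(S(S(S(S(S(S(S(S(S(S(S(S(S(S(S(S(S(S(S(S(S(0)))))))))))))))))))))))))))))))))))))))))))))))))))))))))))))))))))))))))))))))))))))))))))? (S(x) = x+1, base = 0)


Counting successors applied to 0:
91 applications of S to 0 = 91

91


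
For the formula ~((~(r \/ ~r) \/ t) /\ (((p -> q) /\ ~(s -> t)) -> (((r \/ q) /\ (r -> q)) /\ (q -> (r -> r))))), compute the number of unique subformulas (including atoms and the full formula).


Formula: ~((~(r \/ ~r) \/ t) /\ (((p -> q) /\ ~(s -> t)) -> (((r \/ q) /\ (r -> q)) /\ (q -> (r -> r)))))
Subformulas found:
  1. r
  2. q
  3. s
  4. t
  5. p
  6. ~r
  7. (r -> q)
  8. (s -> t)
  9. (r \/ q)
  10. (r -> r)
  11. (p -> q)
  12. (r \/ ~r)
  13. ~(s -> t)
  14. ~(r \/ ~r)
  15. (q -> (r -> r))
  16. (~(r \/ ~r) \/ t)
  17. ((r \/ q) /\ (r -> q))
  18. ((p -> q) /\ ~(s -> t))
  19. (((r \/ q) /\ (r -> q)) /\ (q -> (r -> r)))
  20. (((p -> q) /\ ~(s -> t)) -> (((r \/ q) /\ (r -> q)) /\ (q -> (r -> r))))
  21. ((~(r \/ ~r) \/ t) /\ (((p -> q) /\ ~(s -> t)) -> (((r \/ q) /\ (r -> q)) /\ (q -> (r -> r)))))
  22. ~((~(r \/ ~r) \/ t) /\ (((p -> q) /\ ~(s -> t)) -> (((r \/ q) /\ (r -> q)) /\ (q -> (r -> r)))))
Total distinct subformulas = 22

22


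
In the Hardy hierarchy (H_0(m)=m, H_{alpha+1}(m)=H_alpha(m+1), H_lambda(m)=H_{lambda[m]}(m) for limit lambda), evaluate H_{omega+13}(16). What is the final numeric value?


H_{omega+13}(16):
Unwind the 13 successor steps: H_{omega+13}(16) = H_omega(16+13) = H_omega(29).
H_omega(m) = H_m(m) = m + m = 2m.
Result = 2 * 29 = 58

58


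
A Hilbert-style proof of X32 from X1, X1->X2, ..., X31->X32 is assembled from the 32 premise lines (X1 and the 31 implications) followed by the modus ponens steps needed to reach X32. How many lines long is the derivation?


We have 32 premise lines: X1 and 31 implications.
Each implication is detached once by MP, giving 31 MP lines.
32 premise lines + 31 MP lines = 63 total lines.

63


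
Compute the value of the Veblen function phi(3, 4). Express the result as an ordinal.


phi(3, 4):
phi(3, beta) = eta_beta (the beta-th eta number, fixed point of zeta).
phi(3, 4) = eta_4

eta_4


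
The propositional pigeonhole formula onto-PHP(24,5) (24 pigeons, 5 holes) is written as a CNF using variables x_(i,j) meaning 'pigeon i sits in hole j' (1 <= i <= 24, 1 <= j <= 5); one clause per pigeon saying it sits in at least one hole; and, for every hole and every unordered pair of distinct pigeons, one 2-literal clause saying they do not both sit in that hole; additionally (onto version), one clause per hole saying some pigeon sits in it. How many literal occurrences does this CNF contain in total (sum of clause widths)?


onto-PHP(24,5): 24 pigeons, 5 holes, 24*5 = 120 variables.
- pigeon clauses: one per pigeon -> 24 clauses of width 5 -> 120 literals
- hole clauses: 5 holes * C(24,2) = 5 * 276 -> 1380 clauses of width 2 -> 2760 literals
- onto clauses: one per hole -> 5 clauses of width 24 -> 120 literals
Total literal occurrences = 120 + 2760 + 120 = 3000

3000


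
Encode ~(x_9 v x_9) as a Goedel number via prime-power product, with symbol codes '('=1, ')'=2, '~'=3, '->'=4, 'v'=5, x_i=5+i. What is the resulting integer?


Formula: ~(x_9 v x_9)
Symbol codes: [3, 1, 14, 5, 14, 2]
Primes: [2, 3, 5, 7, 11, 13]
p_1^3 = 2^3 = 8
p_2^1 = 3^1 = 3
p_3^14 = 5^14 = 6103515625
p_4^5 = 7^5 = 16807
p_5^14 = 11^14 = 379749833583241
p_6^2 = 13^2 = 169
Product = 158003169662500022651806640625000

158003169662500022651806640625000


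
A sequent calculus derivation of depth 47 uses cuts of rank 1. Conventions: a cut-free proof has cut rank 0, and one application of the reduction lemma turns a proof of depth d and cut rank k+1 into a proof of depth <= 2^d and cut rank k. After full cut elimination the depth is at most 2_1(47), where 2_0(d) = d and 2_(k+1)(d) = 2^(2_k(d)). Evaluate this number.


Each rank reduction sends depth d to at most 2^d; cut rank r needs r reductions.
2_0(47) = 47
2_1(47) = 2^47 = 140737488355328
Cut-free depth bound = 140737488355328

140737488355328


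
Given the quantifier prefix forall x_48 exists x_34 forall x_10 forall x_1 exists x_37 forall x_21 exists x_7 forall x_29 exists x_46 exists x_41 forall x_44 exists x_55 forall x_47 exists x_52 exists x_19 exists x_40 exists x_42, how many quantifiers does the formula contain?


Quantifier prefix has 17 quantifier symbols.
Quantifier depth = 17

17


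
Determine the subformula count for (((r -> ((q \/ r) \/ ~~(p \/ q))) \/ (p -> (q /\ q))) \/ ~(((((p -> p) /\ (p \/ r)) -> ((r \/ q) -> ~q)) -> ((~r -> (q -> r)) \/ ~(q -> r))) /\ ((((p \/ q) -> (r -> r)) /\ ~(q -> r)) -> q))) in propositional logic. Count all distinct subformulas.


Formula: (((r -> ((q \/ r) \/ ~~(p \/ q))) \/ (p -> (q /\ q))) \/ ~(((((p -> p) /\ (p \/ r)) -> ((r \/ q) -> ~q)) -> ((~r -> (q -> r)) \/ ~(q -> r))) /\ ((((p \/ q) -> (r -> r)) /\ ~(q -> r)) -> q)))
Subformulas found:
  1. r
  2. p
  3. q
  4. ~r
  5. ~q
  6. (q /\ q)
  7. (r -> r)
  8. (p -> p)
  9. (q -> r)
  10. (q \/ r)
  11. (r \/ q)
  12. (p \/ q)
  13. (p \/ r)
  14. ~(p \/ q)
  15. ~(q -> r)
  16. ~~(p \/ q)
  17. (p -> (q /\ q))
  18. ((r \/ q) -> ~q)
  19. (~r -> (q -> r))
  20. ((p \/ q) -> (r -> r))
  21. ((p -> p) /\ (p \/ r))
  22. ((q \/ r) \/ ~~(p \/ q))
  23. (r -> ((q \/ r) \/ ~~(p \/ q)))
  24. ((~r -> (q -> r)) \/ ~(q -> r))
  25. (((p \/ q) -> (r -> r)) /\ ~(q -> r))
  26. (((p -> p) /\ (p \/ r)) -> ((r \/ q) -> ~q))
  27. ((((p \/ q) -> (r -> r)) /\ ~(q -> r)) -> q)
  28. ((r -> ((q \/ r) \/ ~~(p \/ q))) \/ (p -> (q /\ q)))
  29. ((((p -> p) /\ (p \/ r)) -> ((r \/ q) -> ~q)) -> ((~r -> (q -> r)) \/ ~(q -> r)))
  30. (((((p -> p) /\ (p \/ r)) -> ((r \/ q) -> ~q)) -> ((~r -> (q -> r)) \/ ~(q -> r))) /\ ((((p \/ q) -> (r -> r)) /\ ~(q -> r)) -> q))
  31. ~(((((p -> p) /\ (p \/ r)) -> ((r \/ q) -> ~q)) -> ((~r -> (q -> r)) \/ ~(q -> r))) /\ ((((p \/ q) -> (r -> r)) /\ ~(q -> r)) -> q))
  32. (((r -> ((q \/ r) \/ ~~(p \/ q))) \/ (p -> (q /\ q))) \/ ~(((((p -> p) /\ (p \/ r)) -> ((r \/ q) -> ~q)) -> ((~r -> (q -> r)) \/ ~(q -> r))) /\ ((((p \/ q) -> (r -> r)) /\ ~(q -> r)) -> q)))
Total distinct subformulas = 32

32


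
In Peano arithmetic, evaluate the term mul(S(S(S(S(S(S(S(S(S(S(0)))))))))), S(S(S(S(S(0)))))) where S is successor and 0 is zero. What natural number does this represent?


mul(S^10(0), S^5(0)):
S^10(0) = 10
S^5(0) = 5
10 * 5 = 50

50


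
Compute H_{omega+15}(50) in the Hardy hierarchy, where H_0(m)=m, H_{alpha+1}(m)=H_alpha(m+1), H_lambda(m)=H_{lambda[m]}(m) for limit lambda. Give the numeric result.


H_{omega+15}(50):
Unwind the 15 successor steps: H_{omega+15}(50) = H_omega(50+15) = H_omega(65).
H_omega(m) = H_m(m) = m + m = 2m.
Result = 2 * 65 = 130

130


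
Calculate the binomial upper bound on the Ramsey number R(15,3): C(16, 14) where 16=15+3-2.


R(15,3) <= C(15+3-2, 15-1) = C(16, 14)
C(16, 14) = 16! / (14! * 2!)
= 120

120


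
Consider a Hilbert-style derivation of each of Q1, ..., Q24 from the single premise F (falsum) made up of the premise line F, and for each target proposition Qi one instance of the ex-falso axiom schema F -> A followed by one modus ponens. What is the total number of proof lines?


Ex falso, line by line:
- 1 premise line (F)
- 24 targets, each needing 1 axiom instance (F -> Qi) + 1 MP = 2 lines: 2 * 24 = 48
Total = 1 + 48 = 49 lines.

49


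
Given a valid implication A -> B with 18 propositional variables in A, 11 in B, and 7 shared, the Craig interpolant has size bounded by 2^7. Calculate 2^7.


Shared atoms = 7
Craig interpolant size bound = 2^7
= 128

128


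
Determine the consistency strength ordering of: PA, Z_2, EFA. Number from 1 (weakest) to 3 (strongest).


Ordering by consistency strength:
1. EFA
2. PA
3. Z_2


PA=2, Z_2=3, EFA=1


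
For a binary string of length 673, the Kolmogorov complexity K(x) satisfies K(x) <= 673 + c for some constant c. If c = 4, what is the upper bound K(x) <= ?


K(x) <= |x| + c = 673 + 4 = 677

677


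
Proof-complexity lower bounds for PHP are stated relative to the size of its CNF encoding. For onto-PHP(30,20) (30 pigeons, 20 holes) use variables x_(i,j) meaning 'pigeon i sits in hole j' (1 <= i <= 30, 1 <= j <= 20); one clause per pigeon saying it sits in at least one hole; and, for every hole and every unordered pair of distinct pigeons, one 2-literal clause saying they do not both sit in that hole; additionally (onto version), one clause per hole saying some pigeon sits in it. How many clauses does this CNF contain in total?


onto-PHP(30,20): 30 pigeons, 20 holes, 30*20 = 600 variables.
- pigeon clauses: one per pigeon -> 30 clauses
- hole clauses: 20 holes * C(30,2) = 20 * 435 -> 8700 clauses
- onto clauses: one per hole -> 20 clauses
Total clauses = 30 + 8700 + 20 = 8750

8750


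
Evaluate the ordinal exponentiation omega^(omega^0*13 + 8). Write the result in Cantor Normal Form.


omega^(omega^0*13 + 8):
omega^0 = 1, so the exponent is 13 + 8 = 21 (finite ordinal addition).
Result = omega^21, already a single CNF term.

omega^21


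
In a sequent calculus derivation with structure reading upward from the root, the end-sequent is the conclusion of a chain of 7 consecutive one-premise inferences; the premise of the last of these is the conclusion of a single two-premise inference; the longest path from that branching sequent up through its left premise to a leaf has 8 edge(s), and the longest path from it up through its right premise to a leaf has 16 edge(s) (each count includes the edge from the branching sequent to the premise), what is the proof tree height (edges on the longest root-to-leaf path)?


Longest path through the left premise: 8 edges (measured from the branching sequent)
Longest path through the right premise: 16 edges
Height of the subtree rooted at the branching sequent: max(8, 16) = 16
The branching sequent sits 7 edges above the root (the chain of one-premise inferences), so height = 16 + 7 = 23

23


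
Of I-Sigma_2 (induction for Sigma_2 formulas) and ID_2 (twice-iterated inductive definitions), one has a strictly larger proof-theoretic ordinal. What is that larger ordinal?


Proof-theoretic ordinal of I-Sigma_2 (induction for Sigma_2 formulas): omega^(omega^omega)
Proof-theoretic ordinal of ID_2 (twice-iterated inductive definitions): psi_0(epsilon_{Omega_2+1})
Comparing: omega^(omega^omega) < psi_0(epsilon_{Omega_2+1}).
The larger ordinal is psi_0(epsilon_{Omega_2+1}) (from ID_2 (twice-iterated inductive definitions)).

psi_0(epsilon_{Omega_2+1})


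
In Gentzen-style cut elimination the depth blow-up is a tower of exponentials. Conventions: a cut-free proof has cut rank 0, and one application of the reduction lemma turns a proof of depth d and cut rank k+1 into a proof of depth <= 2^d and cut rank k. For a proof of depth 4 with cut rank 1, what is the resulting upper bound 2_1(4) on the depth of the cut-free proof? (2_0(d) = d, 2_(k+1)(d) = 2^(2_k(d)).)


Each rank reduction sends depth d to at most 2^d; cut rank r needs r reductions.
2_0(4) = 4
2_1(4) = 2^4 = 16
Cut-free depth bound = 16

16


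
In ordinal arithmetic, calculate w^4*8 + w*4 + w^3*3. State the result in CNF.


Ordinal addition (w^4*8 + w*4) + w^3*3:
alpha's leading term has exponent 4 > beta's exponent 3, so it survives.
alpha's tail term has exponent 1 < beta's exponent 3, so it is absorbed by beta.
In ordinal addition, any term followed by a strictly larger-exponent term is absorbed.
Result = w^4*8 + w^3*3

w^4*8 + w^3*3


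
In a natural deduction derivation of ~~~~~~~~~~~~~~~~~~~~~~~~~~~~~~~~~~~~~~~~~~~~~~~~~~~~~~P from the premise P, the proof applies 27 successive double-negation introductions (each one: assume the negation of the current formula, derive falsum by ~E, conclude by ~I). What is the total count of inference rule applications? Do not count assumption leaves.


Each double-negation introduction (from C infer ~~C) uses 2 inference nodes: one ~E (C and ~C give falsum) and one ~I (discharge ~C).
27 double negations = 27 * 2 = 54 inference nodes.

54


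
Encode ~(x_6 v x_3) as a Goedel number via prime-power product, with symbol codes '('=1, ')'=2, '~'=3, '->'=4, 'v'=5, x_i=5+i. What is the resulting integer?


Formula: ~(x_6 v x_3)
Symbol codes: [3, 1, 11, 5, 8, 2]
Primes: [2, 3, 5, 7, 11, 13]
p_1^3 = 2^3 = 8
p_2^1 = 3^1 = 3
p_3^11 = 5^11 = 48828125
p_4^5 = 7^5 = 16807
p_5^8 = 11^8 = 214358881
p_6^2 = 13^2 = 169
Product = 713509361122761328125000

713509361122761328125000


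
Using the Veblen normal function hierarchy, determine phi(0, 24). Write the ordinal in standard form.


phi(0, 24):
phi(0, beta) = omega^beta by definition.
phi(0, 24) = omega^24

omega^24


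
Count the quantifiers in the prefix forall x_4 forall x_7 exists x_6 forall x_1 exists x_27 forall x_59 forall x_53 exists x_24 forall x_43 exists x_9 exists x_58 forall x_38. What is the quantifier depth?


Quantifier prefix has 12 quantifier symbols.
Quantifier depth = 12

12


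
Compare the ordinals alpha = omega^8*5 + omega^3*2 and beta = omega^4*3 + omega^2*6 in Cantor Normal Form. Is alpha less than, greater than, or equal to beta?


Compare term by term from highest exponent:
alpha = omega^8*5 + omega^3*2
beta = omega^4*3 + omega^2*6
Term 1: alpha has omega^8*5, beta has omega^4*3
Term 2: alpha has omega^3*2, beta has omega^2*6
Result: alpha > beta

alpha > beta


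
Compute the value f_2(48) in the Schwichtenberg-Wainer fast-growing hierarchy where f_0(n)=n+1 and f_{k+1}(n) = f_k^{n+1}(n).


f_2(48) = f_1^49(48)
f_1(m) = 2m + 1.
Iterating: f_1^k(n) = 2^k*(n+1) - 1.
f_2(48) = 2^49*(48+1) - 1 = 562949953421312*49 - 1 = 27584547717644287

27584547717644287


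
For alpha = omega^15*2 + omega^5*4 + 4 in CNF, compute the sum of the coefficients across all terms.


CNF: omega^15*2 + omega^5*4 + 4
Coefficients: 2 + 4 + 4 = 10

10


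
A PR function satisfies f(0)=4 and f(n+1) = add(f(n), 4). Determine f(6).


f(0) = 4
f(1) = add(f(0), 4) = add(4, 4) = 8
f(2) = add(f(1), 4) = add(8, 4) = 12
f(3) = add(f(2), 4) = add(12, 4) = 16
f(4) = add(f(3), 4) = add(16, 4) = 20
f(5) = add(f(4), 4) = add(20, 4) = 24
f(6) = add(f(5), 4) = add(24, 4) = 28


28


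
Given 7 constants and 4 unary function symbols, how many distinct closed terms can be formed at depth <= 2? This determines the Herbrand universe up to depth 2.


Herbrand terms by depth:
Depth 0: 7 constants
Depth 1: 28 new terms (running total: 35)
Depth 2: 112 new terms (running total: 147)
Total distinct ground terms = 147

147


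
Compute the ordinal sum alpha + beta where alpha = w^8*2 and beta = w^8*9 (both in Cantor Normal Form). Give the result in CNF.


Ordinal addition w^8*2 + w^8*9:
Both terms have the same exponent 8.
w^e*c + w^e*d = w^e*(c+d).
Result = w^8*(2+9) = w^8*11

w^8*11


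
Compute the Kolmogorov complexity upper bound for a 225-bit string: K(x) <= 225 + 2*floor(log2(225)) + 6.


floor(log2(225)) = 7
2 * 7 = 14
K(x) <= 225 + 14 + 6 = 245

245


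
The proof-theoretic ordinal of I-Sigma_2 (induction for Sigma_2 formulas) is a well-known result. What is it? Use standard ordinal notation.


The proof-theoretic ordinal of I-Sigma_2 (induction for Sigma_2 formulas) is a standard result in ordinal analysis.
This ordinal is the supremum of order types of primitive recursive well-orderings
that the theory can prove to be well-ordered.
For I-Sigma_2 (induction for Sigma_2 formulas), the proof-theoretic ordinal is omega^(omega^omega).

omega^(omega^omega)


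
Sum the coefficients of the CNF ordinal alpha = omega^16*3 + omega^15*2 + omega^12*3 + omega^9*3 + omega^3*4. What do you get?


CNF: omega^16*3 + omega^15*2 + omega^12*3 + omega^9*3 + omega^3*4
Coefficients: 3 + 2 + 3 + 3 + 4 = 15

15


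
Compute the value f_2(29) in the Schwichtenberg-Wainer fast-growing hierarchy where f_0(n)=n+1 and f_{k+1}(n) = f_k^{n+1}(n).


f_2(29) = f_1^30(29)
f_1(m) = 2m + 1.
Iterating: f_1^k(n) = 2^k*(n+1) - 1.
f_2(29) = 2^30*(29+1) - 1 = 1073741824*30 - 1 = 32212254719

32212254719


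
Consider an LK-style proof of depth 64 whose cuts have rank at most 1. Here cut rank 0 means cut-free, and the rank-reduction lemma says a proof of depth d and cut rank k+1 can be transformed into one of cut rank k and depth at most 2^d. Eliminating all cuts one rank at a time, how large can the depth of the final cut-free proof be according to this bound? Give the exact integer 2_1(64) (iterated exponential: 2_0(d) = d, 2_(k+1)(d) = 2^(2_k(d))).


Each rank reduction sends depth d to at most 2^d; cut rank r needs r reductions.
2_0(64) = 64
2_1(64) = 2^64 = 18446744073709551616
Cut-free depth bound = 18446744073709551616

18446744073709551616


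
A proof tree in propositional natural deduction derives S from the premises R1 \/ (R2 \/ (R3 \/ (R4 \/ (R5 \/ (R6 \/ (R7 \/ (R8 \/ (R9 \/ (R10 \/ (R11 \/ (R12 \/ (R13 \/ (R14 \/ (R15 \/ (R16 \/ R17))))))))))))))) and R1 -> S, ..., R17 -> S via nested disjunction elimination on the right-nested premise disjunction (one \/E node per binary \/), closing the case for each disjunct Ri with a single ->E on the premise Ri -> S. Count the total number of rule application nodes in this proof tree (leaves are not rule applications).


The premise R1 \/ (R2 \/ (R3 \/ (R4 \/ (R5 \/ (R6 \/ (R7 \/ (R8 \/ (R9 \/ (R10 \/ (R11 \/ (R12 \/ (R13 \/ (R14 \/ (R15 \/ (R16 \/ R17))))))))))))))) contains 17 disjuncts, hence 16 binary \/ connectives.
- Each binary \/ is eliminated once: 16 \/E nodes.
- Each of the 17 cases Ri derives S by one ->E with Ri -> S: 17 ->E nodes.
Total = 16 + 17 = 33

33


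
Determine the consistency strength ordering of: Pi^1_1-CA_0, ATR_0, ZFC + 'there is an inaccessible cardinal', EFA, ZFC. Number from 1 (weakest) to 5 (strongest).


Ordering by consistency strength:
1. EFA
2. ATR_0
3. Pi^1_1-CA_0
4. ZFC
5. ZFC + 'there is an inaccessible cardinal'


Pi^1_1-CA_0=3, ATR_0=2, ZFC + 'there is an inaccessible cardinal'=5, EFA=1, ZFC=4


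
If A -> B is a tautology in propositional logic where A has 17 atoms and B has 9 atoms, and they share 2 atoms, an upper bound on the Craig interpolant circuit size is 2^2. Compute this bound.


Shared atoms = 2
Craig interpolant size bound = 2^2
= 4

4


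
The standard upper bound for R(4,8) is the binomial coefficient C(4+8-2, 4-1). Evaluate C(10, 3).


R(4,8) <= C(4+8-2, 4-1) = C(10, 3)
C(10, 3) = 10! / (3! * 7!)
= 120

120


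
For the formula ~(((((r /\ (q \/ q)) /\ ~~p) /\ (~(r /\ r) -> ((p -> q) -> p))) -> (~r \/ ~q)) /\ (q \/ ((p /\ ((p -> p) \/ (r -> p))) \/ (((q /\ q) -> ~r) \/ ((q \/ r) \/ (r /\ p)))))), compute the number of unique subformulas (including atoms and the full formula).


Formula: ~(((((r /\ (q \/ q)) /\ ~~p) /\ (~(r /\ r) -> ((p -> q) -> p))) -> (~r \/ ~q)) /\ (q \/ ((p /\ ((p -> p) \/ (r -> p))) \/ (((q /\ q) -> ~r) \/ ((q \/ r) \/ (r /\ p))))))
Subformulas found:
  1. r
  2. p
  3. q
  4. ~p
  5. ~r
  6. ~q
  7. ~~p
  8. (r /\ p)
  9. (r -> p)
  10. (q /\ q)
  11. (p -> p)
  12. (p -> q)
  13. (q \/ r)
  14. (r /\ r)
  15. (q \/ q)
  16. ~(r /\ r)
  17. (~r \/ ~q)
  18. ((p -> q) -> p)
  19. (r /\ (q \/ q))
  20. ((q /\ q) -> ~r)
  21. ((q \/ r) \/ (r /\ p))
  22. ((p -> p) \/ (r -> p))
  23. ((r /\ (q \/ q)) /\ ~~p)
  24. (p /\ ((p -> p) \/ (r -> p)))
  25. (~(r /\ r) -> ((p -> q) -> p))
  26. (((q /\ q) -> ~r) \/ ((q \/ r) \/ (r /\ p)))
  27. (((r /\ (q \/ q)) /\ ~~p) /\ (~(r /\ r) -> ((p -> q) -> p)))
  28. ((((r /\ (q \/ q)) /\ ~~p) /\ (~(r /\ r) -> ((p -> q) -> p))) -> (~r \/ ~q))
  29. ((p /\ ((p -> p) \/ (r -> p))) \/ (((q /\ q) -> ~r) \/ ((q \/ r) \/ (r /\ p))))
  30. (q \/ ((p /\ ((p -> p) \/ (r -> p))) \/ (((q /\ q) -> ~r) \/ ((q \/ r) \/ (r /\ p)))))
  31. (((((r /\ (q \/ q)) /\ ~~p) /\ (~(r /\ r) -> ((p -> q) -> p))) -> (~r \/ ~q)) /\ (q \/ ((p /\ ((p -> p) \/ (r -> p))) \/ (((q /\ q) -> ~r) \/ ((q \/ r) \/ (r /\ p))))))
  32. ~(((((r /\ (q \/ q)) /\ ~~p) /\ (~(r /\ r) -> ((p -> q) -> p))) -> (~r \/ ~q)) /\ (q \/ ((p /\ ((p -> p) \/ (r -> p))) \/ (((q /\ q) -> ~r) \/ ((q \/ r) \/ (r /\ p))))))
Total distinct subformulas = 32

32


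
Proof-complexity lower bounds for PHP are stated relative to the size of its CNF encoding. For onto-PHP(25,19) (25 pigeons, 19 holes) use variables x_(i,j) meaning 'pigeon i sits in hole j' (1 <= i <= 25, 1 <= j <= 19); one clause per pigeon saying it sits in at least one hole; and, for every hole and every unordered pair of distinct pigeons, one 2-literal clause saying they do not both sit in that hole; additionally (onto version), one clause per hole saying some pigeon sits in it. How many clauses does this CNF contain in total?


onto-PHP(25,19): 25 pigeons, 19 holes, 25*19 = 475 variables.
- pigeon clauses: one per pigeon -> 25 clauses
- hole clauses: 19 holes * C(25,2) = 19 * 300 -> 5700 clauses
- onto clauses: one per hole -> 19 clauses
Total clauses = 25 + 5700 + 19 = 5744

5744


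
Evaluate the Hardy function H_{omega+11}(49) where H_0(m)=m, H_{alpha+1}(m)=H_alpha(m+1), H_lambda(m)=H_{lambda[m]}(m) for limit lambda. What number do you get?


H_{omega+11}(49):
Unwind the 11 successor steps: H_{omega+11}(49) = H_omega(49+11) = H_omega(60).
H_omega(m) = H_m(m) = m + m = 2m.
Result = 2 * 60 = 120

120


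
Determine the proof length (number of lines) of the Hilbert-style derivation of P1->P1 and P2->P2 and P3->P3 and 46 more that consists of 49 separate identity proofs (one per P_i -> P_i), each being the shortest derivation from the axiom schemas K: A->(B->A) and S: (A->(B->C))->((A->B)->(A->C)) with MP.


The shortest proof of A->A from K and S in the Hilbert calculus has exactly 5 lines:
(1) K instance A->((A->A)->A), (2) S instance, (3) MP on 1,2, (4) K instance A->(A->A), (5) MP on 3,4.
For 49 independent identities: 49 * 5 = 245 lines total.

245


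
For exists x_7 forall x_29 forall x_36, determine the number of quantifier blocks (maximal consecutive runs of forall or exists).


Alternations = 1.
Blocks = alternations + 1 = 2

2


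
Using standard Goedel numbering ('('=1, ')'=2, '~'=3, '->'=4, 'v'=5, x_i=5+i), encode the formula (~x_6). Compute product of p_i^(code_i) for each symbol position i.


Formula: (~x_6)
Symbol codes: [1, 3, 11, 2]
Primes: [2, 3, 5, 7]
p_1^1 = 2^1 = 2
p_2^3 = 3^3 = 27
p_3^11 = 5^11 = 48828125
p_4^2 = 7^2 = 49
Product = 129199218750

129199218750


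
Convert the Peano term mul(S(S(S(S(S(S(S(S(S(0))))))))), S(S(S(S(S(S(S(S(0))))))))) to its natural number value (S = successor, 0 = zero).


mul(S^9(0), S^8(0)):
S^9(0) = 9
S^8(0) = 8
9 * 8 = 72

72


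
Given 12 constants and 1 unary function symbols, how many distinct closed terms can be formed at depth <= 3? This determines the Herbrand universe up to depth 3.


Herbrand terms by depth:
Depth 0: 12 constants
Depth 1: 12 new terms (running total: 24)
Depth 2: 12 new terms (running total: 36)
Depth 3: 12 new terms (running total: 48)
Total distinct ground terms = 48

48


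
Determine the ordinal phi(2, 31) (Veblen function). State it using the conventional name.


phi(2, 31):
phi(2, beta) = zeta_beta (the beta-th zeta number, fixed point of epsilon).
phi(2, 31) = zeta_31

zeta_31


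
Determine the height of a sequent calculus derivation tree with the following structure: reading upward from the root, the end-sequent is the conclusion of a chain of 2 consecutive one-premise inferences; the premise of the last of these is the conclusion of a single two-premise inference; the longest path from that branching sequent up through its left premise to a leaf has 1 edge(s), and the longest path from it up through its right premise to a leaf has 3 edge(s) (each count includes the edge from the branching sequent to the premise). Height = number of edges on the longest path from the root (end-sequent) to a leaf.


Longest path through the left premise: 1 edges (measured from the branching sequent)
Longest path through the right premise: 3 edges
Height of the subtree rooted at the branching sequent: max(1, 3) = 3
The branching sequent sits 2 edges above the root (the chain of one-premise inferences), so height = 3 + 2 = 5

5


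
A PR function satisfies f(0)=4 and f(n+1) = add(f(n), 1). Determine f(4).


f(0) = 4
f(1) = add(f(0), 1) = add(4, 1) = 5
f(2) = add(f(1), 1) = add(5, 1) = 6
f(3) = add(f(2), 1) = add(6, 1) = 7
f(4) = add(f(3), 1) = add(7, 1) = 8


8


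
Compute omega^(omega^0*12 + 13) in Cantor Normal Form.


omega^(omega^0*12 + 13):
omega^0 = 1, so the exponent is 12 + 13 = 25 (finite ordinal addition).
Result = omega^25, already a single CNF term.

omega^25


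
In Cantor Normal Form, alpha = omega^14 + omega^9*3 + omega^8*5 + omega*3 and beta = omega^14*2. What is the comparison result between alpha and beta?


Compare term by term from highest exponent:
alpha = omega^14 + omega^9*3 + omega^8*5 + omega*3
beta = omega^14*2
Term 1: alpha has omega^14*1, beta has omega^14*2
Term 2: alpha has omega^9*3, beta has omega^0*0
Term 3: alpha has omega^8*5, beta has omega^0*0
Term 4: alpha has omega^1*3, beta has omega^0*0
Result: alpha < beta

alpha < beta


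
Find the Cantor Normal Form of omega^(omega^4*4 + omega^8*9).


omega^(omega^4*4 + omega^8*9):
In ordinal addition a term is absorbed by a following term of strictly larger exponent: 4 < 8, so omega^4*4 + omega^8*9 = omega^8*9.
omega raised to a CNF ordinal is a single CNF term: Result = omega^(omega^8*9)

omega^(omega^8*9)


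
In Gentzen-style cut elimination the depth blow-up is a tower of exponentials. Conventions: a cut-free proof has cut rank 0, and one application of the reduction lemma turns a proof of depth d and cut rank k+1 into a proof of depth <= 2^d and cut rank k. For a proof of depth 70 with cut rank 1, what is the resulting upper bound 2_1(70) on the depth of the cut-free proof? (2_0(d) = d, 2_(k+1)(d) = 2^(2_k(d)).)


Each rank reduction sends depth d to at most 2^d; cut rank r needs r reductions.
2_0(70) = 70
2_1(70) = 2^70 = 1180591620717411303424
Cut-free depth bound = 1180591620717411303424

1180591620717411303424


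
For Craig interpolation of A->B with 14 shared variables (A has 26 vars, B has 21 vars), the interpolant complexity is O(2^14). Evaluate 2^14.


Shared atoms = 14
Craig interpolant size bound = 2^14
= 16384

16384


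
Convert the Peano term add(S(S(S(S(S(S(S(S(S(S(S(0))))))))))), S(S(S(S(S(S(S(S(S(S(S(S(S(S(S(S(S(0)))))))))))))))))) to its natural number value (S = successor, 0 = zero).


add(S^11(0), S^17(0)):
S^11(0) = 11
S^17(0) = 17
11 + 17 = 28

28


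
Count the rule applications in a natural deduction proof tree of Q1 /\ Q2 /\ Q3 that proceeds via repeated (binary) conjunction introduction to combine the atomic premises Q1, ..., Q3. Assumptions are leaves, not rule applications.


The target conjunction has 3 conjuncts, i.e. 2 binary /\ connectives.
Each conjunction-intro joins two pieces, so 3 atoms require 3-1 = 2 applications.
Total inference nodes = 2

2


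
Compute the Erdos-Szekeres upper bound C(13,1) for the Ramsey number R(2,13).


R(2,13) <= C(2+13-2, 2-1) = C(13, 1)
C(13, 1) = 13! / (1! * 12!)
= 13

13


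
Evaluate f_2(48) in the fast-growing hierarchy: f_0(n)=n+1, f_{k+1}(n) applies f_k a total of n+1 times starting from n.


f_2(48) = f_1^49(48)
f_1(m) = 2m + 1.
Iterating: f_1^k(n) = 2^k*(n+1) - 1.
f_2(48) = 2^49*(48+1) - 1 = 562949953421312*49 - 1 = 27584547717644287

27584547717644287


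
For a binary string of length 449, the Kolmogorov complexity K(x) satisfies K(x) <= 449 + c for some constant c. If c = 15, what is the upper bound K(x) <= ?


K(x) <= |x| + c = 449 + 15 = 464

464


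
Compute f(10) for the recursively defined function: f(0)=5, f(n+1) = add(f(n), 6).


f(0) = 5
f(1) = add(f(0), 6) = add(5, 6) = 11
f(2) = add(f(1), 6) = add(11, 6) = 17
f(3) = add(f(2), 6) = add(17, 6) = 23
f(4) = add(f(3), 6) = add(23, 6) = 29
f(5) = add(f(4), 6) = add(29, 6) = 35
f(6) = add(f(5), 6) = add(35, 6) = 41
f(7) = add(f(6), 6) = add(41, 6) = 47
f(8) = add(f(7), 6) = add(47, 6) = 53
f(9) = add(f(8), 6) = add(53, 6) = 59
f(10) = add(f(9), 6) = add(59, 6) = 65


65


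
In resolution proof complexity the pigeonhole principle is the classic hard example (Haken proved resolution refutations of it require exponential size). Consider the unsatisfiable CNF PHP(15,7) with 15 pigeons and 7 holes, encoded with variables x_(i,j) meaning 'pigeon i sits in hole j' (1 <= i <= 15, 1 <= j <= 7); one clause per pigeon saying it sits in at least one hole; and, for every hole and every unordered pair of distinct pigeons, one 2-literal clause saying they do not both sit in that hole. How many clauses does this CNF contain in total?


PHP(15,7): 15 pigeons, 7 holes, 15*7 = 105 variables.
- pigeon clauses: one per pigeon -> 15 clauses
- hole clauses: 7 holes * C(15,2) = 7 * 105 -> 735 clauses
Total clauses = 15 + 735 = 750

750


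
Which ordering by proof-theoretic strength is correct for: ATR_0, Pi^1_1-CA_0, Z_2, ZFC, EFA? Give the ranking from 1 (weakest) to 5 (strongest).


Ordering by consistency strength:
1. EFA
2. ATR_0
3. Pi^1_1-CA_0
4. Z_2
5. ZFC


ATR_0=2, Pi^1_1-CA_0=3, Z_2=4, ZFC=5, EFA=1


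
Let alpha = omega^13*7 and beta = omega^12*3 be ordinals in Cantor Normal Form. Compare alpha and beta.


Compare term by term from highest exponent:
alpha = omega^13*7
beta = omega^12*3
Term 1: alpha has omega^13*7, beta has omega^12*3
Result: alpha > beta

alpha > beta


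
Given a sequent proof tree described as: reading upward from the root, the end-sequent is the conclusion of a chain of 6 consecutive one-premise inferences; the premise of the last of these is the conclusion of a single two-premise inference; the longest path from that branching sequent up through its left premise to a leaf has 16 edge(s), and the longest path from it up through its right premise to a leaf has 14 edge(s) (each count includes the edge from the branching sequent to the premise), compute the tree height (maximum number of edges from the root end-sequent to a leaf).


Longest path through the left premise: 16 edges (measured from the branching sequent)
Longest path through the right premise: 14 edges
Height of the subtree rooted at the branching sequent: max(16, 14) = 16
The branching sequent sits 6 edges above the root (the chain of one-premise inferences), so height = 16 + 6 = 22

22


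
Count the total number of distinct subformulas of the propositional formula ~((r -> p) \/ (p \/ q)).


Formula: ~((r -> p) \/ (p \/ q))
Subformulas found:
  1. q
  2. r
  3. p
  4. (r -> p)
  5. (p \/ q)
  6. ((r -> p) \/ (p \/ q))
  7. ~((r -> p) \/ (p \/ q))
Total distinct subformulas = 7

7


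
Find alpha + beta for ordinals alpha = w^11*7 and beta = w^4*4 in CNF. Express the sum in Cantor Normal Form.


Ordinal addition w^11*7 + w^4*4:
Leading exponent of alpha (11) > leading exponent of beta (4).
Since alpha's term has higher exponent than beta's leading term,
the sum is simply alpha followed by beta.
Result = w^11*7 + w^4*4

w^11*7 + w^4*4


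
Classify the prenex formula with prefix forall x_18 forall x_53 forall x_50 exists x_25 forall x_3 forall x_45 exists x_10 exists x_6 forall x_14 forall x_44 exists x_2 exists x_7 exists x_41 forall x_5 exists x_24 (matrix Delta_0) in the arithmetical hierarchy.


Leading quantifier is forall, so the class is Pi.
Number of quantifier blocks = alternations + 1 = 7 + 1 = 8.
Classification: Pi_8

Pi_8


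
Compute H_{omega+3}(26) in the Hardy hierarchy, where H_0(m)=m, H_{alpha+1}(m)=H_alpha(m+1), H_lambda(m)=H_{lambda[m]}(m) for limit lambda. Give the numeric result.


H_{omega+3}(26):
Unwind the 3 successor steps: H_{omega+3}(26) = H_omega(26+3) = H_omega(29).
H_omega(m) = H_m(m) = m + m = 2m.
Result = 2 * 29 = 58

58


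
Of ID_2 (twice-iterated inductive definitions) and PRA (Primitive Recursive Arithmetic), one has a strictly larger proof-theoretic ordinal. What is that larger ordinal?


Proof-theoretic ordinal of ID_2 (twice-iterated inductive definitions): psi_0(epsilon_{Omega_2+1})
Proof-theoretic ordinal of PRA (Primitive Recursive Arithmetic): omega^omega
Comparing: omega^omega < psi_0(epsilon_{Omega_2+1}).
The larger ordinal is psi_0(epsilon_{Omega_2+1}) (from ID_2 (twice-iterated inductive definitions)).

psi_0(epsilon_{Omega_2+1})


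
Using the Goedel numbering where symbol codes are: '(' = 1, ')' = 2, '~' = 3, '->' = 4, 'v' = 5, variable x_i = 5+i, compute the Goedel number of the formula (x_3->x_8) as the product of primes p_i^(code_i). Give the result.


Formula: (x_3->x_8)
Symbol codes: [1, 8, 4, 13, 2]
Primes: [2, 3, 5, 7, 11]
p_1^1 = 2^1 = 2
p_2^8 = 3^8 = 6561
p_3^4 = 5^4 = 625
p_4^13 = 7^13 = 96889010407
p_5^2 = 11^2 = 121
Product = 96147930588649458750

96147930588649458750


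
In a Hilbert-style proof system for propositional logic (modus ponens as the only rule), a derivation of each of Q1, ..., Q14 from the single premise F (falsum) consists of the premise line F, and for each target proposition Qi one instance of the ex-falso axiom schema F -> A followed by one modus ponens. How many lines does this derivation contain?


Ex falso, line by line:
- 1 premise line (F)
- 14 targets, each needing 1 axiom instance (F -> Qi) + 1 MP = 2 lines: 2 * 14 = 28
Total = 1 + 28 = 29 lines.

29


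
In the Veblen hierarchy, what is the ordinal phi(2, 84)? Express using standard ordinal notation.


phi(2, 84):
phi(2, beta) = zeta_beta (the beta-th zeta number, fixed point of epsilon).
phi(2, 84) = zeta_84

zeta_84


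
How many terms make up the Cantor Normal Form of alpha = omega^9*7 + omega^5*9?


CNF: omega^9*7 + omega^5*9
Count the summands separated by '+':
  term 1: omega^9*7
  term 2: omega^5*9
Total terms = 2

2


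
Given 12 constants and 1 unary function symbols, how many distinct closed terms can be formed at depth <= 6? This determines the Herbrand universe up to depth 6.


Herbrand terms by depth:
Depth 0: 12 constants
Depth 1: 12 new terms (running total: 24)
Depth 2: 12 new terms (running total: 36)
Depth 3: 12 new terms (running total: 48)
Depth 4: 12 new terms (running total: 60)
Depth 5: 12 new terms (running total: 72)
Depth 6: 12 new terms (running total: 84)
Total distinct ground terms = 84

84


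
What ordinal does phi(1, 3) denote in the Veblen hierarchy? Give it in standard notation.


phi(1, 3):
phi(1, beta) = epsilon_beta (the beta-th epsilon number).
phi(1, 3) = epsilon_3

epsilon_3


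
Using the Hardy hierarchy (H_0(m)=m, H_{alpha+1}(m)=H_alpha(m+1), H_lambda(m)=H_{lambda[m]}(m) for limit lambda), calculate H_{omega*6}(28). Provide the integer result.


H_{omega*6}(28):
For the Hardy hierarchy, H_{omega*k}(n) = 2^k * n.
2^6 = 64.
64 * 28 = 1792

1792


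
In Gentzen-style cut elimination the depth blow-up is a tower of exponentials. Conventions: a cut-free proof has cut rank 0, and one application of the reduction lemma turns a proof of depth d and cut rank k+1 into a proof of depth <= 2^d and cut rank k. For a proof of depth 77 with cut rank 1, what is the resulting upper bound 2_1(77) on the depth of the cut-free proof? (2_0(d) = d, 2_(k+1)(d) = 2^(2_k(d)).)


Each rank reduction sends depth d to at most 2^d; cut rank r needs r reductions.
2_0(77) = 77
2_1(77) = 2^77 = 151115727451828646838272
Cut-free depth bound = 151115727451828646838272

151115727451828646838272


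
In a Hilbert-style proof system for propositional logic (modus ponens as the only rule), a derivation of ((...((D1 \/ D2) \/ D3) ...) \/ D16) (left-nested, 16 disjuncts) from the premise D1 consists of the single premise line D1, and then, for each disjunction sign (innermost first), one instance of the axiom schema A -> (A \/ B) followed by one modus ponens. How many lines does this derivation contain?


Building the left-nested 16-ary disjunction from D1:
- 1 premise line (D1)
- 16 disjuncts means 15 disjunction signs; each needs 1 axiom instance + 1 MP = 2 lines: 2 * 15 = 30
Total = 1 + 30 = 31 lines.

31


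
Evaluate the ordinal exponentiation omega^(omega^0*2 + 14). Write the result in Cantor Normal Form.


omega^(omega^0*2 + 14):
omega^0 = 1, so the exponent is 2 + 14 = 16 (finite ordinal addition).
Result = omega^16, already a single CNF term.

omega^16


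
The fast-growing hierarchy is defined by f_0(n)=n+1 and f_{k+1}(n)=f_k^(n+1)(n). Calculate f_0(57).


f_0(57) = 57 + 1 = 58

58


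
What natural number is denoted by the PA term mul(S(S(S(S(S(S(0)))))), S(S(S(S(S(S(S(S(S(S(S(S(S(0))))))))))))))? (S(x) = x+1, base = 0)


mul(S^6(0), S^13(0)):
S^6(0) = 6
S^13(0) = 13
6 * 13 = 78

78


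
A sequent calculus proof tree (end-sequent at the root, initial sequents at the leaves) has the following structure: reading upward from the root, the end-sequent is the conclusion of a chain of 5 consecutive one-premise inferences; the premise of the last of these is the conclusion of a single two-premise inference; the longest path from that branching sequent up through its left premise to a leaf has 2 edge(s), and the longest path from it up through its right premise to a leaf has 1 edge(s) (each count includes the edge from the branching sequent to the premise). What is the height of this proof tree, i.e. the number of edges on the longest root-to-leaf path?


Longest path through the left premise: 2 edges (measured from the branching sequent)
Longest path through the right premise: 1 edges
Height of the subtree rooted at the branching sequent: max(2, 1) = 2
The branching sequent sits 5 edges above the root (the chain of one-premise inferences), so height = 2 + 5 = 7

7


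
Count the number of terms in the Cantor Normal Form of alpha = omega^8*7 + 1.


CNF: omega^8*7 + 1
Count the summands separated by '+':
  term 1: omega^8*7
  term 2: 1
Total terms = 2

2


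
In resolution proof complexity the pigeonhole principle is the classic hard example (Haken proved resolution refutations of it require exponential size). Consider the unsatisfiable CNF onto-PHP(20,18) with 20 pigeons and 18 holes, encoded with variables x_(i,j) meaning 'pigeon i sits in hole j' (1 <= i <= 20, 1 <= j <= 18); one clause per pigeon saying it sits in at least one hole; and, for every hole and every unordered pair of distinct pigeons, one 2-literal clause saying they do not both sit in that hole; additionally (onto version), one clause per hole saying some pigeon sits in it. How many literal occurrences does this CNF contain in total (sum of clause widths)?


onto-PHP(20,18): 20 pigeons, 18 holes, 20*18 = 360 variables.
- pigeon clauses: one per pigeon -> 20 clauses of width 18 -> 360 literals
- hole clauses: 18 holes * C(20,2) = 18 * 190 -> 3420 clauses of width 2 -> 6840 literals
- onto clauses: one per hole -> 18 clauses of width 20 -> 360 literals
Total literal occurrences = 360 + 6840 + 360 = 7560

7560


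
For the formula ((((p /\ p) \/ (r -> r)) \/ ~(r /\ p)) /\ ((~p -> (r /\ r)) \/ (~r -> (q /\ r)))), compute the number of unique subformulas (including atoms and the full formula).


Formula: ((((p /\ p) \/ (r -> r)) \/ ~(r /\ p)) /\ ((~p -> (r /\ r)) \/ (~r -> (q /\ r))))
Subformulas found:
  1. r
  2. q
  3. p
  4. ~p
  5. ~r
  6. (q /\ r)
  7. (r /\ r)
  8. (r /\ p)
  9. (r -> r)
  10. (p /\ p)
  11. ~(r /\ p)
  12. (~r -> (q /\ r))
  13. (~p -> (r /\ r))
  14. ((p /\ p) \/ (r -> r))
  15. (((p /\ p) \/ (r -> r)) \/ ~(r /\ p))
  16. ((~p -> (r /\ r)) \/ (~r -> (q /\ r)))
  17. ((((p /\ p) \/ (r -> r)) \/ ~(r /\ p)) /\ ((~p -> (r /\ r)) \/ (~r -> (q /\ r))))
Total distinct subformulas = 17

17


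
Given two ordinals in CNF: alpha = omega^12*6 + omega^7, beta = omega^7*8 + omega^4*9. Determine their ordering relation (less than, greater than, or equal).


Compare term by term from highest exponent:
alpha = omega^12*6 + omega^7
beta = omega^7*8 + omega^4*9
Term 1: alpha has omega^12*6, beta has omega^7*8
Term 2: alpha has omega^7*1, beta has omega^4*9
Result: alpha > beta

alpha > beta
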